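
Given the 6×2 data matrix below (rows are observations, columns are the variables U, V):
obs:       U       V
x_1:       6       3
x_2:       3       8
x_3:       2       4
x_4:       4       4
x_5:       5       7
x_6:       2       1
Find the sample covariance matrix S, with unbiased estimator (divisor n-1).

Step 1 — column means:
  mean(U) = (6 + 3 + 2 + 4 + 5 + 2) / 6 = 22/6 = 3.6667
  mean(V) = (3 + 8 + 4 + 4 + 7 + 1) / 6 = 27/6 = 4.5

Step 2 — sample covariance S[i,j] = (1/(n-1)) · Σ_k (x_{k,i} - mean_i) · (x_{k,j} - mean_j), with n-1 = 5.
  S[U,U] = ((2.3333)·(2.3333) + (-0.6667)·(-0.6667) + (-1.6667)·(-1.6667) + (0.3333)·(0.3333) + (1.3333)·(1.3333) + (-1.6667)·(-1.6667)) / 5 = 13.3333/5 = 2.6667
  S[U,V] = ((2.3333)·(-1.5) + (-0.6667)·(3.5) + (-1.6667)·(-0.5) + (0.3333)·(-0.5) + (1.3333)·(2.5) + (-1.6667)·(-3.5)) / 5 = 4/5 = 0.8
  S[V,V] = ((-1.5)·(-1.5) + (3.5)·(3.5) + (-0.5)·(-0.5) + (-0.5)·(-0.5) + (2.5)·(2.5) + (-3.5)·(-3.5)) / 5 = 33.5/5 = 6.7

S is symmetric (S[j,i] = S[i,j]). Assembling:

S = [[2.6667, 0.8],
 [0.8, 6.7]]


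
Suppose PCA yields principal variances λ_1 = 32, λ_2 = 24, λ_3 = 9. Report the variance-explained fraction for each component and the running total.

Step 1 — total variance = trace(Sigma) = Σ λ_i = 32 + 24 + 9 = 65.

Step 2 — fraction explained by component i = λ_i / Σ λ:
  PC1: 32/65 = 0.4923
  PC2: 24/65 = 0.3692
  PC3: 9/65 = 0.1385

Step 3 — cumulative fraction after k components = (λ_1 + ... + λ_k) / Σ λ:
  k = 1: 32/65 = 0.4923
  k = 2: (32 + 24)/65 = 56/65 = 0.8615
  k = 3: (32 + 24 + 9)/65 = 65/65 = 1

Summary (fraction, with percent):

explained: PC1 0.4923 (49.23%), PC2 0.3692 (36.92%), PC3 0.1385 (13.85%);  cumulative: 0.4923, 0.8615, 1


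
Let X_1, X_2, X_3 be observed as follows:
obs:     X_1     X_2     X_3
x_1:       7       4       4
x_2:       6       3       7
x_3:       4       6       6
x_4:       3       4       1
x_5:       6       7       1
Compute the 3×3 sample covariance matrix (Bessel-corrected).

Step 1 — column means:
  mean(X_1) = (7 + 6 + 4 + 3 + 6) / 5 = 26/5 = 5.2
  mean(X_2) = (4 + 3 + 6 + 4 + 7) / 5 = 24/5 = 4.8
  mean(X_3) = (4 + 7 + 6 + 1 + 1) / 5 = 19/5 = 3.8

Step 2 — sample covariance S[i,j] = (1/(n-1)) · Σ_k (x_{k,i} - mean_i) · (x_{k,j} - mean_j), with n-1 = 4.
  S[X_1,X_1] = ((1.8)·(1.8) + (0.8)·(0.8) + (-1.2)·(-1.2) + (-2.2)·(-2.2) + (0.8)·(0.8)) / 4 = 10.8/4 = 2.7
  S[X_1,X_2] = ((1.8)·(-0.8) + (0.8)·(-1.8) + (-1.2)·(1.2) + (-2.2)·(-0.8) + (0.8)·(2.2)) / 4 = -0.8/4 = -0.2
  S[X_1,X_3] = ((1.8)·(0.2) + (0.8)·(3.2) + (-1.2)·(2.2) + (-2.2)·(-2.8) + (0.8)·(-2.8)) / 4 = 4.2/4 = 1.05
  S[X_2,X_2] = ((-0.8)·(-0.8) + (-1.8)·(-1.8) + (1.2)·(1.2) + (-0.8)·(-0.8) + (2.2)·(2.2)) / 4 = 10.8/4 = 2.7
  S[X_2,X_3] = ((-0.8)·(0.2) + (-1.8)·(3.2) + (1.2)·(2.2) + (-0.8)·(-2.8) + (2.2)·(-2.8)) / 4 = -7.2/4 = -1.8
  S[X_3,X_3] = ((0.2)·(0.2) + (3.2)·(3.2) + (2.2)·(2.2) + (-2.8)·(-2.8) + (-2.8)·(-2.8)) / 4 = 30.8/4 = 7.7

S is symmetric (S[j,i] = S[i,j]). Assembling:

S = [[2.7, -0.2, 1.05],
 [-0.2, 2.7, -1.8],
 [1.05, -1.8, 7.7]]


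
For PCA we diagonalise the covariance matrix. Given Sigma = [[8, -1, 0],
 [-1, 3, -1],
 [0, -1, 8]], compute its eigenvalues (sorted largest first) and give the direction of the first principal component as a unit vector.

Step 1 — characteristic polynomial p(λ) = det(λI - Sigma) = λ³ - tr·λ² + c_1·λ - det, where tr = trace, c_1 = sum of the principal 2×2 minors, det = det(Sigma):
  tr = 8 + 3 + 8 = 19,
  c_1 = (8·3 - (-1)²) + (8·8 - (0)²) + (3·8 - (-1)²) = 23 + 64 + 23 = 110,
  det = 8·(3·8 - (-1)²) - (-1)·((-1)·8 - (-1)·(0)) + (0)·((-1)·(-1) - 3·(0)) = 8·(23) - (-1)·(-8) + (0)·(1) = 176.
  So p(λ) = λ³ - 19λ² + 110λ - 176.
Step 2 — look for an integer root (rational root theorem: any rational root is an integer divisor of 176). Testing λ = 8:
  p(8) = 512 - 1216 + 880 - 176 = 0  ✓
  Dividing out (λ - 8): p(λ) = (λ - 8)(λ² - 11λ + 22).
Step 3 — remaining eigenvalues from the quadratic λ² - 11λ + 22 = 0:
  Δ = 11² - 4·22 = 121 - 88 = 33,  λ = (11 ± √33)/2 = (11 ± 5.7446)/2 ≈ 8.3723 or 2.6277.
  Sorted: λ_1 = 8.3723,  λ_2 = 8,  λ_3 = 2.6277  (check: sum = 19 = tr ✓).

Step 4 — unit eigenvector for λ_1 ≈ 8.3723: v spans the null space of (Sigma - λ_1 I), whose rows are
  r_1 = (-0.3723, -1, 0),  r_2 = (-1, -5.3723, -1),  r_3 = (0, -1, -0.3723).
  v is orthogonal to every row, so take v ∝ r_1 × r_2 = ((-1)·(-1) - (0)·(-5.3723), (0)·(-1) - (-0.3723)·(-1), (-0.3723)·(-5.3723) - (-1)·(-1)) ≈ (1, -0.3723, 1).
  Let u = (1, -0.3723, 1).
  ||u|| = √((1)² + (-0.3723)² + (1)²) = √(2.1386) ≈ 1.4624,  v_1 = u/||u|| ≈ (0.6838, -0.2546, 0.6838) (||v_1|| = 1).

λ_1 = 8.3723,  λ_2 = 8,  λ_3 = 2.6277;  v_1 ≈ (0.6838, -0.2546, 0.6838)


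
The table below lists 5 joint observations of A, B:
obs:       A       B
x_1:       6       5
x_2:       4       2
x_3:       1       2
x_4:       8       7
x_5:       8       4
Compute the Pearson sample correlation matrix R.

Step 1 — column means:
  mean(A) = (6 + 4 + 1 + 8 + 8) / 5 = 27/5 = 5.4
  mean(B) = (5 + 2 + 2 + 7 + 4) / 5 = 20/5 = 4

Step 2 — sample variances and covariances s[i,j] = (1/(n-1)) · Σ_k (x_{k,i} - mean_i) · (x_{k,j} - mean_j), with n-1 = 4:
  s[A,A] = ((0.6)·(0.6) + (-1.4)·(-1.4) + (-4.4)·(-4.4) + (2.6)·(2.6) + (2.6)·(2.6)) / 4 = 35.2/4 = 8.8
  s[A,B] = ((0.6)·(1) + (-1.4)·(-2) + (-4.4)·(-2) + (2.6)·(3) + (2.6)·(0)) / 4 = 20/4 = 5
  s[B,B] = ((1)·(1) + (-2)·(-2) + (-2)·(-2) + (3)·(3) + (0)·(0)) / 4 = 18/4 = 4.5
  Sample standard deviations s_i = √(s[i,i]):
  s(A) = √(8.8) = 2.9665
  s(B) = √(4.5) = 2.1213

Step 3 — r_{ij} = s_{ij} / (s_i · s_j):
  r[A,A] = 1 (diagonal).
  r[A,B] = 5 / (2.9665 · 2.1213) = 5 / 6.2929 = 0.7946
  r[B,B] = 1 (diagonal).

R is symmetric with unit diagonal. Assembling:

R = [[1, 0.7946],
 [0.7946, 1]]


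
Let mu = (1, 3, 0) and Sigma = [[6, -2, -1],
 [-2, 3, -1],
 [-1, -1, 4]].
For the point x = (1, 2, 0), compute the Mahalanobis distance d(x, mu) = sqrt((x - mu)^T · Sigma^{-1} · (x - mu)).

Step 1 — centre the observation: (x - mu) = (0, -1, 0).

Step 2 — invert Sigma (cofactor / det for 3×3, or solve directly):
  Sigma^{-1} = [[0.2558, 0.2093, 0.1163],
 [0.2093, 0.5349, 0.186],
 [0.1163, 0.186, 0.3256]].

Step 3 — form the quadratic (x - mu)^T · Sigma^{-1} · (x - mu):
  Sigma^{-1} · (x - mu) = (-0.2093, -0.5349, -0.186).
  (x - mu)^T · [Sigma^{-1} · (x - mu)] = (0)·(-0.2093) + (-1)·(-0.5349) + (0)·(-0.186) = 0.5349.

Step 4 — take square root: d = √(0.5349) ≈ 0.7314.

d(x, mu) = √(0.5349) ≈ 0.7314


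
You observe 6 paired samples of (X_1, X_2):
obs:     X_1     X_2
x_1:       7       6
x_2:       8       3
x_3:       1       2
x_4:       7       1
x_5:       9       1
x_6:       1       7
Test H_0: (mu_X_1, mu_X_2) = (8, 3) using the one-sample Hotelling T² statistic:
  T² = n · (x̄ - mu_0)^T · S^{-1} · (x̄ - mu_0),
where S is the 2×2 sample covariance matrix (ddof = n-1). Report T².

Step 1 — sample mean vector:
  mean(X_1) = (7 + 8 + 1 + 7 + 9 + 1) / 6 = 33/6 = 5.5
  mean(X_2) = (6 + 3 + 2 + 1 + 1 + 7) / 6 = 20/6 = 3.3333
  x̄ = (5.5, 3.3333),  deviation x̄ - mu_0 = (5.5, 3.3333) - (8, 3) = (-2.5, 0.3333).

Step 2 — sample covariance matrix, S[i,j] = (1/(n-1)) · Σ_k (x_{k,i} - mean_i) · (x_{k,j} - mean_j), divisor n-1 = 5:
  S[X_1,X_1] = ((1.5)·(1.5) + (2.5)·(2.5) + (-4.5)·(-4.5) + (1.5)·(1.5) + (3.5)·(3.5) + (-4.5)·(-4.5)) / 5 = 63.5/5 = 12.7
  S[X_1,X_2] = ((1.5)·(2.6667) + (2.5)·(-0.3333) + (-4.5)·(-1.3333) + (1.5)·(-2.3333) + (3.5)·(-2.3333) + (-4.5)·(3.6667)) / 5 = -19/5 = -3.8
  S[X_2,X_2] = ((2.6667)·(2.6667) + (-0.3333)·(-0.3333) + (-1.3333)·(-1.3333) + (-2.3333)·(-2.3333) + (-2.3333)·(-2.3333) + (3.6667)·(3.6667)) / 5 = 33.3333/5 = 6.6667
  S = [[12.7, -3.8],
 [-3.8, 6.6667]].

Step 3 — invert S. det(S) = 12.7·6.6667 - (-3.8)² = 70.2267.
  S^{-1} = (1/det) · [[d, -b], [-b, a]] = [[0.0949, 0.0541],
 [0.0541, 0.1808]].

Step 4 — quadratic form (x̄ - mu_0)^T · S^{-1} · (x̄ - mu_0):
  S^{-1} · (x̄ - mu_0) = (-0.2193, -0.075),
  (x̄ - mu_0)^T · [...] = (-2.5)·(-0.2193) + (0.3333)·(-0.075) = 0.5232.

Step 5 — scale by n: T² = 6 · 0.5232 = 3.1394.

T² ≈ 3.1394


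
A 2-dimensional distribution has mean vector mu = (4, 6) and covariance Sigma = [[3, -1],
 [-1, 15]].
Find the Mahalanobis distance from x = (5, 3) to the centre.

Step 1 — centre the observation: (x - mu) = (1, -3).

Step 2 — invert Sigma. det(Sigma) = 3·15 - (-1)² = 44.
  Sigma^{-1} = (1/det) · [[d, -b], [-b, a]] = [[0.3409, 0.0227],
 [0.0227, 0.0682]].

Step 3 — form the quadratic (x - mu)^T · Sigma^{-1} · (x - mu):
  Sigma^{-1} · (x - mu) = (0.2727, -0.1818).
  (x - mu)^T · [Sigma^{-1} · (x - mu)] = (1)·(0.2727) + (-3)·(-0.1818) = 0.8182.

Step 4 — take square root: d = √(0.8182) ≈ 0.9045.

d(x, mu) = √(0.8182) ≈ 0.9045


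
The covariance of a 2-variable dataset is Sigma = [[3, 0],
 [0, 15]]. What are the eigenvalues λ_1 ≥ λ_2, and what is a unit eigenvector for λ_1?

Step 1 — characteristic polynomial of 2×2 Sigma:
  det(Sigma - λI) = λ² - trace · λ + det = 0.
  trace = 3 + 15 = 18, det = 3·15 - (0)² = 45.
Step 2 — discriminant:
  Δ = trace² - 4·det = 324 - 180 = 144.
Step 3 — eigenvalues:
  λ = (trace ± √Δ)/2 = (18 ± 12)/2,
  λ_1 = 15,  λ_2 = 3.

Step 4 — unit eigenvector for λ_1: Sigma is diagonal, so its eigenvectors are the coordinate axes. λ_1 = 15 is the diagonal entry on the second coordinate axis, hence
  v_1 = (0, 1) (||v_1|| = 1).

λ_1 = 15,  λ_2 = 3;  v_1 ≈ (0, 1)


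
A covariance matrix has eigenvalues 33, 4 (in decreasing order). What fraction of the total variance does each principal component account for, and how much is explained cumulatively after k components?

Step 1 — total variance = trace(Sigma) = Σ λ_i = 33 + 4 = 37.

Step 2 — fraction explained by component i = λ_i / Σ λ:
  PC1: 33/37 = 0.8919
  PC2: 4/37 = 0.1081

Step 3 — cumulative fraction after k components = (λ_1 + ... + λ_k) / Σ λ:
  k = 1: 33/37 = 0.8919
  k = 2: (33 + 4)/37 = 37/37 = 1

Summary (fraction, with percent):

explained: PC1 0.8919 (89.19%), PC2 0.1081 (10.81%);  cumulative: 0.8919, 1


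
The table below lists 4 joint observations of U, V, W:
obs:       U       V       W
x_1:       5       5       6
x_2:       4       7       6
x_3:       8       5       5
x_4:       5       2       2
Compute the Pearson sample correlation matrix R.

Step 1 — column means:
  mean(U) = (5 + 4 + 8 + 5) / 4 = 22/4 = 5.5
  mean(V) = (5 + 7 + 5 + 2) / 4 = 19/4 = 4.75
  mean(W) = (6 + 6 + 5 + 2) / 4 = 19/4 = 4.75

Step 2 — sample variances and covariances s[i,j] = (1/(n-1)) · Σ_k (x_{k,i} - mean_i) · (x_{k,j} - mean_j), with n-1 = 3:
  s[U,U] = ((-0.5)·(-0.5) + (-1.5)·(-1.5) + (2.5)·(2.5) + (-0.5)·(-0.5)) / 3 = 9/3 = 3
  s[U,V] = ((-0.5)·(0.25) + (-1.5)·(2.25) + (2.5)·(0.25) + (-0.5)·(-2.75)) / 3 = -1.5/3 = -0.5
  s[U,W] = ((-0.5)·(1.25) + (-1.5)·(1.25) + (2.5)·(0.25) + (-0.5)·(-2.75)) / 3 = -0.5/3 = -0.1667
  s[V,V] = ((0.25)·(0.25) + (2.25)·(2.25) + (0.25)·(0.25) + (-2.75)·(-2.75)) / 3 = 12.75/3 = 4.25
  s[V,W] = ((0.25)·(1.25) + (2.25)·(1.25) + (0.25)·(0.25) + (-2.75)·(-2.75)) / 3 = 10.75/3 = 3.5833
  s[W,W] = ((1.25)·(1.25) + (1.25)·(1.25) + (0.25)·(0.25) + (-2.75)·(-2.75)) / 3 = 10.75/3 = 3.5833
  Sample standard deviations s_i = √(s[i,i]):
  s(U) = √(3) = 1.7321
  s(V) = √(4.25) = 2.0616
  s(W) = √(3.5833) = 1.893

Step 3 — r_{ij} = s_{ij} / (s_i · s_j):
  r[U,U] = 1 (diagonal).
  r[U,V] = -0.5 / (1.7321 · 2.0616) = -0.5 / 3.5707 = -0.14
  r[U,W] = -0.1667 / (1.7321 · 1.893) = -0.1667 / 3.2787 = -0.0508
  r[V,V] = 1 (diagonal).
  r[V,W] = 3.5833 / (2.0616 · 1.893) = 3.5833 / 3.9025 = 0.9182
  r[W,W] = 1 (diagonal).

R is symmetric with unit diagonal. Assembling:

R = [[1, -0.14, -0.0508],
 [-0.14, 1, 0.9182],
 [-0.0508, 0.9182, 1]]


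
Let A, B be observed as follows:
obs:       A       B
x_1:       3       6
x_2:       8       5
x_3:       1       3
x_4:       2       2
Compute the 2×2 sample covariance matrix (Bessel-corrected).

Step 1 — column means:
  mean(A) = (3 + 8 + 1 + 2) / 4 = 14/4 = 3.5
  mean(B) = (6 + 5 + 3 + 2) / 4 = 16/4 = 4

Step 2 — sample covariance S[i,j] = (1/(n-1)) · Σ_k (x_{k,i} - mean_i) · (x_{k,j} - mean_j), with n-1 = 3.
  S[A,A] = ((-0.5)·(-0.5) + (4.5)·(4.5) + (-2.5)·(-2.5) + (-1.5)·(-1.5)) / 3 = 29/3 = 9.6667
  S[A,B] = ((-0.5)·(2) + (4.5)·(1) + (-2.5)·(-1) + (-1.5)·(-2)) / 3 = 9/3 = 3
  S[B,B] = ((2)·(2) + (1)·(1) + (-1)·(-1) + (-2)·(-2)) / 3 = 10/3 = 3.3333

S is symmetric (S[j,i] = S[i,j]). Assembling:

S = [[9.6667, 3],
 [3, 3.3333]]


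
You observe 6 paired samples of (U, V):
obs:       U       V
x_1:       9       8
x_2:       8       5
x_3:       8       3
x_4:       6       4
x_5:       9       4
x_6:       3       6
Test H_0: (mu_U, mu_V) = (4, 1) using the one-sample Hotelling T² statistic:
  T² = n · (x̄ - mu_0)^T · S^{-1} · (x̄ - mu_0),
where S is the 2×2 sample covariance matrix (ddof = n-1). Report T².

Step 1 — sample mean vector:
  mean(U) = (9 + 8 + 8 + 6 + 9 + 3) / 6 = 43/6 = 7.1667
  mean(V) = (8 + 5 + 3 + 4 + 4 + 6) / 6 = 30/6 = 5
  x̄ = (7.1667, 5),  deviation x̄ - mu_0 = (7.1667, 5) - (4, 1) = (3.1667, 4).

Step 2 — sample covariance matrix, S[i,j] = (1/(n-1)) · Σ_k (x_{k,i} - mean_i) · (x_{k,j} - mean_j), divisor n-1 = 5:
  S[U,U] = ((1.8333)·(1.8333) + (0.8333)·(0.8333) + (0.8333)·(0.8333) + (-1.1667)·(-1.1667) + (1.8333)·(1.8333) + (-4.1667)·(-4.1667)) / 5 = 26.8333/5 = 5.3667
  S[U,V] = ((1.8333)·(3) + (0.8333)·(0) + (0.8333)·(-2) + (-1.1667)·(-1) + (1.8333)·(-1) + (-4.1667)·(1)) / 5 = -1/5 = -0.2
  S[V,V] = ((3)·(3) + (0)·(0) + (-2)·(-2) + (-1)·(-1) + (-1)·(-1) + (1)·(1)) / 5 = 16/5 = 3.2
  S = [[5.3667, -0.2],
 [-0.2, 3.2]].

Step 3 — invert S. det(S) = 5.3667·3.2 - (-0.2)² = 17.1333.
  S^{-1} = (1/det) · [[d, -b], [-b, a]] = [[0.1868, 0.0117],
 [0.0117, 0.3132]].

Step 4 — quadratic form (x̄ - mu_0)^T · S^{-1} · (x̄ - mu_0):
  S^{-1} · (x̄ - mu_0) = (0.6381, 1.2899),
  (x̄ - mu_0)^T · [...] = (3.1667)·(0.6381) + (4)·(1.2899) = 7.1803.

Step 5 — scale by n: T² = 6 · 7.1803 = 43.0817.

T² ≈ 43.0817


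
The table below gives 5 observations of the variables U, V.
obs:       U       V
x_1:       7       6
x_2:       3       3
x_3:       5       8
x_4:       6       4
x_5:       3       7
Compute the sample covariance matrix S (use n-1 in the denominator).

Step 1 — column means:
  mean(U) = (7 + 3 + 5 + 6 + 3) / 5 = 24/5 = 4.8
  mean(V) = (6 + 3 + 8 + 4 + 7) / 5 = 28/5 = 5.6

Step 2 — sample covariance S[i,j] = (1/(n-1)) · Σ_k (x_{k,i} - mean_i) · (x_{k,j} - mean_j), with n-1 = 4.
  S[U,U] = ((2.2)·(2.2) + (-1.8)·(-1.8) + (0.2)·(0.2) + (1.2)·(1.2) + (-1.8)·(-1.8)) / 4 = 12.8/4 = 3.2
  S[U,V] = ((2.2)·(0.4) + (-1.8)·(-2.6) + (0.2)·(2.4) + (1.2)·(-1.6) + (-1.8)·(1.4)) / 4 = 1.6/4 = 0.4
  S[V,V] = ((0.4)·(0.4) + (-2.6)·(-2.6) + (2.4)·(2.4) + (-1.6)·(-1.6) + (1.4)·(1.4)) / 4 = 17.2/4 = 4.3

S is symmetric (S[j,i] = S[i,j]). Assembling:

S = [[3.2, 0.4],
 [0.4, 4.3]]


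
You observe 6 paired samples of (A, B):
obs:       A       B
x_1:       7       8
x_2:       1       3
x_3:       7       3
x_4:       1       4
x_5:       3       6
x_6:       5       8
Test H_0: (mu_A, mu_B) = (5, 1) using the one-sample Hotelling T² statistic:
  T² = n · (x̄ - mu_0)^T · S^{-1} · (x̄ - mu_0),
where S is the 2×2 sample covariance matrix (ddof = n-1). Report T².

Step 1 — sample mean vector:
  mean(A) = (7 + 1 + 7 + 1 + 3 + 5) / 6 = 24/6 = 4
  mean(B) = (8 + 3 + 3 + 4 + 6 + 8) / 6 = 32/6 = 5.3333
  x̄ = (4, 5.3333),  deviation x̄ - mu_0 = (4, 5.3333) - (5, 1) = (-1, 4.3333).

Step 2 — sample covariance matrix, S[i,j] = (1/(n-1)) · Σ_k (x_{k,i} - mean_i) · (x_{k,j} - mean_j), divisor n-1 = 5:
  S[A,A] = ((3)·(3) + (-3)·(-3) + (3)·(3) + (-3)·(-3) + (-1)·(-1) + (1)·(1)) / 5 = 38/5 = 7.6
  S[A,B] = ((3)·(2.6667) + (-3)·(-2.3333) + (3)·(-2.3333) + (-3)·(-1.3333) + (-1)·(0.6667) + (1)·(2.6667)) / 5 = 14/5 = 2.8
  S[B,B] = ((2.6667)·(2.6667) + (-2.3333)·(-2.3333) + (-2.3333)·(-2.3333) + (-1.3333)·(-1.3333) + (0.6667)·(0.6667) + (2.6667)·(2.6667)) / 5 = 27.3333/5 = 5.4667
  S = [[7.6, 2.8],
 [2.8, 5.4667]].

Step 3 — invert S. det(S) = 7.6·5.4667 - (2.8)² = 33.7067.
  S^{-1} = (1/det) · [[d, -b], [-b, a]] = [[0.1622, -0.0831],
 [-0.0831, 0.2255]].

Step 4 — quadratic form (x̄ - mu_0)^T · S^{-1} · (x̄ - mu_0):
  S^{-1} · (x̄ - mu_0) = (-0.5222, 1.0601),
  (x̄ - mu_0)^T · [...] = (-1)·(-0.5222) + (4.3333)·(1.0601) = 5.116.

Step 5 — scale by n: T² = 6 · 5.116 = 30.6962.

T² ≈ 30.6962


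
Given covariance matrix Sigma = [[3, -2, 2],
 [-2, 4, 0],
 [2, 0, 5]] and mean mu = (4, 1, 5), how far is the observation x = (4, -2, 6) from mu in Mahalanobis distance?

Step 1 — centre the observation: (x - mu) = (0, -3, 1).

Step 2 — invert Sigma (cofactor / det for 3×3, or solve directly):
  Sigma^{-1} = [[0.8333, 0.4167, -0.3333],
 [0.4167, 0.4583, -0.1667],
 [-0.3333, -0.1667, 0.3333]].

Step 3 — form the quadratic (x - mu)^T · Sigma^{-1} · (x - mu):
  Sigma^{-1} · (x - mu) = (-1.5833, -1.5417, 0.8333).
  (x - mu)^T · [Sigma^{-1} · (x - mu)] = (0)·(-1.5833) + (-3)·(-1.5417) + (1)·(0.8333) = 5.4583.

Step 4 — take square root: d = √(5.4583) ≈ 2.3363.

d(x, mu) = √(5.4583) ≈ 2.3363


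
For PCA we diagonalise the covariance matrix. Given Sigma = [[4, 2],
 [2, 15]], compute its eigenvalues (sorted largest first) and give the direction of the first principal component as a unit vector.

Step 1 — characteristic polynomial of 2×2 Sigma:
  det(Sigma - λI) = λ² - trace · λ + det = 0.
  trace = 4 + 15 = 19, det = 4·15 - (2)² = 56.
Step 2 — discriminant:
  Δ = trace² - 4·det = 361 - 224 = 137.
Step 3 — eigenvalues:
  λ = (trace ± √Δ)/2 = (19 ± 11.7047)/2,
  λ_1 = 15.3523,  λ_2 = 3.6477.

Step 4 — unit eigenvector for λ_1: solve (Sigma - λ_1 I)v = 0. First row:
  (4 - 15.3523)·v_x + (2)·v_y = 0, i.e. (-11.3523)·v_x + (2)·v_y = 0,
  so v ∝ (b, λ_1 - a) = (2, 11.3523) = u.
  ||u|| = √((2)² + (11.3523)²) = √(132.8758) ≈ 11.5272,
  v_1 = u/||u|| ≈ (0.1735, 0.9848) (||v_1|| = 1).

λ_1 = 15.3523,  λ_2 = 3.6477;  v_1 ≈ (0.1735, 0.9848)


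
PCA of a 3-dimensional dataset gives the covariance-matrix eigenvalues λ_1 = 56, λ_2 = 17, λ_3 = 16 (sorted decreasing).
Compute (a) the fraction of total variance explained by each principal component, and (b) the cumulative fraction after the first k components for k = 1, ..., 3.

Step 1 — total variance = trace(Sigma) = Σ λ_i = 56 + 17 + 16 = 89.

Step 2 — fraction explained by component i = λ_i / Σ λ:
  PC1: 56/89 = 0.6292
  PC2: 17/89 = 0.191
  PC3: 16/89 = 0.1798

Step 3 — cumulative fraction after k components = (λ_1 + ... + λ_k) / Σ λ:
  k = 1: 56/89 = 0.6292
  k = 2: (56 + 17)/89 = 73/89 = 0.8202
  k = 3: (56 + 17 + 16)/89 = 89/89 = 1

Summary (fraction, with percent):

explained: PC1 0.6292 (62.92%), PC2 0.191 (19.1%), PC3 0.1798 (17.98%);  cumulative: 0.6292, 0.8202, 1


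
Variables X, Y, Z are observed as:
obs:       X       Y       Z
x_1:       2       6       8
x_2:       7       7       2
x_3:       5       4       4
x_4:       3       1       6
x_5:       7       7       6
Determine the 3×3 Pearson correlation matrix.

Step 1 — column means:
  mean(X) = (2 + 7 + 5 + 3 + 7) / 5 = 24/5 = 4.8
  mean(Y) = (6 + 7 + 4 + 1 + 7) / 5 = 25/5 = 5
  mean(Z) = (8 + 2 + 4 + 6 + 6) / 5 = 26/5 = 5.2

Step 2 — sample variances and covariances s[i,j] = (1/(n-1)) · Σ_k (x_{k,i} - mean_i) · (x_{k,j} - mean_j), with n-1 = 4:
  s[X,X] = ((-2.8)·(-2.8) + (2.2)·(2.2) + (0.2)·(0.2) + (-1.8)·(-1.8) + (2.2)·(2.2)) / 4 = 20.8/4 = 5.2
  s[X,Y] = ((-2.8)·(1) + (2.2)·(2) + (0.2)·(-1) + (-1.8)·(-4) + (2.2)·(2)) / 4 = 13/4 = 3.25
  s[X,Z] = ((-2.8)·(2.8) + (2.2)·(-3.2) + (0.2)·(-1.2) + (-1.8)·(0.8) + (2.2)·(0.8)) / 4 = -14.8/4 = -3.7
  s[Y,Y] = ((1)·(1) + (2)·(2) + (-1)·(-1) + (-4)·(-4) + (2)·(2)) / 4 = 26/4 = 6.5
  s[Y,Z] = ((1)·(2.8) + (2)·(-3.2) + (-1)·(-1.2) + (-4)·(0.8) + (2)·(0.8)) / 4 = -4/4 = -1
  s[Z,Z] = ((2.8)·(2.8) + (-3.2)·(-3.2) + (-1.2)·(-1.2) + (0.8)·(0.8) + (0.8)·(0.8)) / 4 = 20.8/4 = 5.2
  Sample standard deviations s_i = √(s[i,i]):
  s(X) = √(5.2) = 2.2804
  s(Y) = √(6.5) = 2.5495
  s(Z) = √(5.2) = 2.2804

Step 3 — r_{ij} = s_{ij} / (s_i · s_j):
  r[X,X] = 1 (diagonal).
  r[X,Y] = 3.25 / (2.2804 · 2.5495) = 3.25 / 5.8138 = 0.559
  r[X,Z] = -3.7 / (2.2804 · 2.2804) = -3.7 / 5.2 = -0.7115
  r[Y,Y] = 1 (diagonal).
  r[Y,Z] = -1 / (2.5495 · 2.2804) = -1 / 5.8138 = -0.172
  r[Z,Z] = 1 (diagonal).

R is symmetric with unit diagonal. Assembling:

R = [[1, 0.559, -0.7115],
 [0.559, 1, -0.172],
 [-0.7115, -0.172, 1]]


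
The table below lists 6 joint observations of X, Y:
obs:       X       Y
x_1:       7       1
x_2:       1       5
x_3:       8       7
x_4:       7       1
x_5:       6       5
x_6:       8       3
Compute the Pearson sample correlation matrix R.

Step 1 — column means:
  mean(X) = (7 + 1 + 8 + 7 + 6 + 8) / 6 = 37/6 = 6.1667
  mean(Y) = (1 + 5 + 7 + 1 + 5 + 3) / 6 = 22/6 = 3.6667

Step 2 — sample variances and covariances s[i,j] = (1/(n-1)) · Σ_k (x_{k,i} - mean_i) · (x_{k,j} - mean_j), with n-1 = 5:
  s[X,X] = ((0.8333)·(0.8333) + (-5.1667)·(-5.1667) + (1.8333)·(1.8333) + (0.8333)·(0.8333) + (-0.1667)·(-0.1667) + (1.8333)·(1.8333)) / 5 = 34.8333/5 = 6.9667
  s[X,Y] = ((0.8333)·(-2.6667) + (-5.1667)·(1.3333) + (1.8333)·(3.3333) + (0.8333)·(-2.6667) + (-0.1667)·(1.3333) + (1.8333)·(-0.6667)) / 5 = -6.6667/5 = -1.3333
  s[Y,Y] = ((-2.6667)·(-2.6667) + (1.3333)·(1.3333) + (3.3333)·(3.3333) + (-2.6667)·(-2.6667) + (1.3333)·(1.3333) + (-0.6667)·(-0.6667)) / 5 = 29.3333/5 = 5.8667
  Sample standard deviations s_i = √(s[i,i]):
  s(X) = √(6.9667) = 2.6394
  s(Y) = √(5.8667) = 2.4221

Step 3 — r_{ij} = s_{ij} / (s_i · s_j):
  r[X,X] = 1 (diagonal).
  r[X,Y] = -1.3333 / (2.6394 · 2.4221) = -1.3333 / 6.3931 = -0.2086
  r[Y,Y] = 1 (diagonal).

R is symmetric with unit diagonal. Assembling:

R = [[1, -0.2086],
 [-0.2086, 1]]


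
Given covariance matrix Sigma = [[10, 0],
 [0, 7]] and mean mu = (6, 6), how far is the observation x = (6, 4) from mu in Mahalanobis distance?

Step 1 — centre the observation: (x - mu) = (0, -2).

Step 2 — invert Sigma. det(Sigma) = 10·7 - (0)² = 70.
  Sigma^{-1} = (1/det) · [[d, -b], [-b, a]] = [[0.1, 0],
 [0, 0.1429]].

Step 3 — form the quadratic (x - mu)^T · Sigma^{-1} · (x - mu):
  Sigma^{-1} · (x - mu) = (0, -0.2857).
  (x - mu)^T · [Sigma^{-1} · (x - mu)] = (0)·(0) + (-2)·(-0.2857) = 0.5714.

Step 4 — take square root: d = √(0.5714) ≈ 0.7559.

d(x, mu) = √(0.5714) ≈ 0.7559


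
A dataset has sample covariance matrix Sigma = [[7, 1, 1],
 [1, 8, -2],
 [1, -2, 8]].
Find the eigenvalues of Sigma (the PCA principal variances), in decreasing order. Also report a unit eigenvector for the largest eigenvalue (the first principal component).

Step 1 — characteristic polynomial p(λ) = det(λI - Sigma) = λ³ - tr·λ² + c_1·λ - det, where tr = trace, c_1 = sum of the principal 2×2 minors, det = det(Sigma):
  tr = 7 + 8 + 8 = 23,
  c_1 = (7·8 - (1)²) + (7·8 - (1)²) + (8·8 - (-2)²) = 55 + 55 + 60 = 170,
  det = 7·(8·8 - (-2)²) - (1)·((1)·8 - (-2)·(1)) + (1)·((1)·(-2) - 8·(1)) = 7·(60) - (1)·(10) + (1)·(-10) = 400.
  So p(λ) = λ³ - 23λ² + 170λ - 400.
Step 2 — look for an integer root (rational root theorem: any rational root is an integer divisor of 400). Testing λ = 5:
  p(5) = 125 - 575 + 850 - 400 = 0  ✓
  Dividing out (λ - 5): p(λ) = (λ - 5)(λ² - 18λ + 80).
Step 3 — remaining eigenvalues from the quadratic λ² - 18λ + 80 = 0:
  Δ = 18² - 4·80 = 324 - 320 = 4,  λ = (18 ± √4)/2 = (18 ± 2)/2 = 10 or 8.
  Sorted: λ_1 = 10,  λ_2 = 8,  λ_3 = 5  (check: sum = 23 = tr ✓).

Step 4 — unit eigenvector for λ_1 = 10: v spans the null space of (Sigma - λ_1 I), whose rows are
  r_1 = (-3, 1, 1),  r_2 = (1, -2, -2),  r_3 = (1, -2, -2).
  v is orthogonal to every row, so take v ∝ r_1 × r_2 = ((1)·(-2) - (1)·(-2), (1)·(1) - (-3)·(-2), (-3)·(-2) - (1)·(1)) = (0, -5, 5).
  Rescale (divide by 5; multiply by -1 so the first nonzero entry is positive): u = (0, 1, -1).
  ||u|| = √((0)² + (1)² + (-1)²) = √(2) ≈ 1.4142,  v_1 = u/||u|| ≈ (0, 0.7071, -0.7071) (||v_1|| = 1).

λ_1 = 10,  λ_2 = 8,  λ_3 = 5;  v_1 ≈ (0, 0.7071, -0.7071)


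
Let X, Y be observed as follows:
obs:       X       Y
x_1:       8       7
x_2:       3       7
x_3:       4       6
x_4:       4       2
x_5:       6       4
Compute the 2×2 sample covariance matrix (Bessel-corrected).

Step 1 — column means:
  mean(X) = (8 + 3 + 4 + 4 + 6) / 5 = 25/5 = 5
  mean(Y) = (7 + 7 + 6 + 2 + 4) / 5 = 26/5 = 5.2

Step 2 — sample covariance S[i,j] = (1/(n-1)) · Σ_k (x_{k,i} - mean_i) · (x_{k,j} - mean_j), with n-1 = 4.
  S[X,X] = ((3)·(3) + (-2)·(-2) + (-1)·(-1) + (-1)·(-1) + (1)·(1)) / 4 = 16/4 = 4
  S[X,Y] = ((3)·(1.8) + (-2)·(1.8) + (-1)·(0.8) + (-1)·(-3.2) + (1)·(-1.2)) / 4 = 3/4 = 0.75
  S[Y,Y] = ((1.8)·(1.8) + (1.8)·(1.8) + (0.8)·(0.8) + (-3.2)·(-3.2) + (-1.2)·(-1.2)) / 4 = 18.8/4 = 4.7

S is symmetric (S[j,i] = S[i,j]). Assembling:

S = [[4, 0.75],
 [0.75, 4.7]]


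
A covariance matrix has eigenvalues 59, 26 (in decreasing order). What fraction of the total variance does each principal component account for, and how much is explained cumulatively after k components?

Step 1 — total variance = trace(Sigma) = Σ λ_i = 59 + 26 = 85.

Step 2 — fraction explained by component i = λ_i / Σ λ:
  PC1: 59/85 = 0.6941
  PC2: 26/85 = 0.3059

Step 3 — cumulative fraction after k components = (λ_1 + ... + λ_k) / Σ λ:
  k = 1: 59/85 = 0.6941
  k = 2: (59 + 26)/85 = 85/85 = 1

Summary (fraction, with percent):

explained: PC1 0.6941 (69.41%), PC2 0.3059 (30.59%);  cumulative: 0.6941, 1


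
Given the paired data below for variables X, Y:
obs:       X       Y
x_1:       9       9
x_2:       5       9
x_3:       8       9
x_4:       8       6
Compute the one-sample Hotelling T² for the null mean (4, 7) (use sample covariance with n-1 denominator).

Step 1 — sample mean vector:
  mean(X) = (9 + 5 + 8 + 8) / 4 = 30/4 = 7.5
  mean(Y) = (9 + 9 + 9 + 6) / 4 = 33/4 = 8.25
  x̄ = (7.5, 8.25),  deviation x̄ - mu_0 = (7.5, 8.25) - (4, 7) = (3.5, 1.25).

Step 2 — sample covariance matrix, S[i,j] = (1/(n-1)) · Σ_k (x_{k,i} - mean_i) · (x_{k,j} - mean_j), divisor n-1 = 3:
  S[X,X] = ((1.5)·(1.5) + (-2.5)·(-2.5) + (0.5)·(0.5) + (0.5)·(0.5)) / 3 = 9/3 = 3
  S[X,Y] = ((1.5)·(0.75) + (-2.5)·(0.75) + (0.5)·(0.75) + (0.5)·(-2.25)) / 3 = -1.5/3 = -0.5
  S[Y,Y] = ((0.75)·(0.75) + (0.75)·(0.75) + (0.75)·(0.75) + (-2.25)·(-2.25)) / 3 = 6.75/3 = 2.25
  S = [[3, -0.5],
 [-0.5, 2.25]].

Step 3 — invert S. det(S) = 3·2.25 - (-0.5)² = 6.5.
  S^{-1} = (1/det) · [[d, -b], [-b, a]] = [[0.3462, 0.0769],
 [0.0769, 0.4615]].

Step 4 — quadratic form (x̄ - mu_0)^T · S^{-1} · (x̄ - mu_0):
  S^{-1} · (x̄ - mu_0) = (1.3077, 0.8462),
  (x̄ - mu_0)^T · [...] = (3.5)·(1.3077) + (1.25)·(0.8462) = 5.6346.

Step 5 — scale by n: T² = 4 · 5.6346 = 22.5385.

T² ≈ 22.5385


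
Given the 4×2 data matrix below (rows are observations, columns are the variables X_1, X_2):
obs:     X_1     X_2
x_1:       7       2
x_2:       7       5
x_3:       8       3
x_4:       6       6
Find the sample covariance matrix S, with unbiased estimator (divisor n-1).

Step 1 — column means:
  mean(X_1) = (7 + 7 + 8 + 6) / 4 = 28/4 = 7
  mean(X_2) = (2 + 5 + 3 + 6) / 4 = 16/4 = 4

Step 2 — sample covariance S[i,j] = (1/(n-1)) · Σ_k (x_{k,i} - mean_i) · (x_{k,j} - mean_j), with n-1 = 3.
  S[X_1,X_1] = ((0)·(0) + (0)·(0) + (1)·(1) + (-1)·(-1)) / 3 = 2/3 = 0.6667
  S[X_1,X_2] = ((0)·(-2) + (0)·(1) + (1)·(-1) + (-1)·(2)) / 3 = -3/3 = -1
  S[X_2,X_2] = ((-2)·(-2) + (1)·(1) + (-1)·(-1) + (2)·(2)) / 3 = 10/3 = 3.3333

S is symmetric (S[j,i] = S[i,j]). Assembling:

S = [[0.6667, -1],
 [-1, 3.3333]]


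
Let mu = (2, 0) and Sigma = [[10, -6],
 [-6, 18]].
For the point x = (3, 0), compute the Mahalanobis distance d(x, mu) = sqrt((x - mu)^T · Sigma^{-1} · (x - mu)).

Step 1 — centre the observation: (x - mu) = (1, 0).

Step 2 — invert Sigma. det(Sigma) = 10·18 - (-6)² = 144.
  Sigma^{-1} = (1/det) · [[d, -b], [-b, a]] = [[0.125, 0.0417],
 [0.0417, 0.0694]].

Step 3 — form the quadratic (x - mu)^T · Sigma^{-1} · (x - mu):
  Sigma^{-1} · (x - mu) = (0.125, 0.0417).
  (x - mu)^T · [Sigma^{-1} · (x - mu)] = (1)·(0.125) + (0)·(0.0417) = 0.125.

Step 4 — take square root: d = √(0.125) ≈ 0.3536.

d(x, mu) = √(0.125) ≈ 0.3536


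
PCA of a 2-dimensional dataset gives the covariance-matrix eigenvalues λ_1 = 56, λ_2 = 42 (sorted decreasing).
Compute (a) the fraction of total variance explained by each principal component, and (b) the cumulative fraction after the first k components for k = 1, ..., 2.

Step 1 — total variance = trace(Sigma) = Σ λ_i = 56 + 42 = 98.

Step 2 — fraction explained by component i = λ_i / Σ λ:
  PC1: 56/98 = 0.5714
  PC2: 42/98 = 0.4286

Step 3 — cumulative fraction after k components = (λ_1 + ... + λ_k) / Σ λ:
  k = 1: 56/98 = 0.5714
  k = 2: (56 + 42)/98 = 98/98 = 1

Summary (fraction, with percent):

explained: PC1 0.5714 (57.14%), PC2 0.4286 (42.86%);  cumulative: 0.5714, 1


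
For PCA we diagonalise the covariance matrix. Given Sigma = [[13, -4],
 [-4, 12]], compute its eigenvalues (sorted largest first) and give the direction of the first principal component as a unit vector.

Step 1 — characteristic polynomial of 2×2 Sigma:
  det(Sigma - λI) = λ² - trace · λ + det = 0.
  trace = 13 + 12 = 25, det = 13·12 - (-4)² = 140.
Step 2 — discriminant:
  Δ = trace² - 4·det = 625 - 560 = 65.
Step 3 — eigenvalues:
  λ = (trace ± √Δ)/2 = (25 ± 8.0623)/2,
  λ_1 = 16.5311,  λ_2 = 8.4689.

Step 4 — unit eigenvector for λ_1: solve (Sigma - λ_1 I)v = 0. First row:
  (13 - 16.5311)·v_x + (-4)·v_y = 0, i.e. (-3.5311)·v_x + (-4)·v_y = 0,
  so v ∝ (b, λ_1 - a) = (-4, 3.5311); multiply by -1 so the first entry is positive: u = (4, -3.5311).
  ||u|| = √((4)² + (-3.5311)²) = √(28.4689) ≈ 5.3356,
  v_1 = u/||u|| ≈ (0.7497, -0.6618) (||v_1|| = 1).

λ_1 = 16.5311,  λ_2 = 8.4689;  v_1 ≈ (0.7497, -0.6618)


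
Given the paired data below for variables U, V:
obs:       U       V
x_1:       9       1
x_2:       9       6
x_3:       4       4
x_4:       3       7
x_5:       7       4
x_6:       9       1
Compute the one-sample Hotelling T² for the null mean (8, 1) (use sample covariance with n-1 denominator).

Step 1 — sample mean vector:
  mean(U) = (9 + 9 + 4 + 3 + 7 + 9) / 6 = 41/6 = 6.8333
  mean(V) = (1 + 6 + 4 + 7 + 4 + 1) / 6 = 23/6 = 3.8333
  x̄ = (6.8333, 3.8333),  deviation x̄ - mu_0 = (6.8333, 3.8333) - (8, 1) = (-1.1667, 2.8333).

Step 2 — sample covariance matrix, S[i,j] = (1/(n-1)) · Σ_k (x_{k,i} - mean_i) · (x_{k,j} - mean_j), divisor n-1 = 5:
  S[U,U] = ((2.1667)·(2.1667) + (2.1667)·(2.1667) + (-2.8333)·(-2.8333) + (-3.8333)·(-3.8333) + (0.1667)·(0.1667) + (2.1667)·(2.1667)) / 5 = 36.8333/5 = 7.3667
  S[U,V] = ((2.1667)·(-2.8333) + (2.1667)·(2.1667) + (-2.8333)·(0.1667) + (-3.8333)·(3.1667) + (0.1667)·(0.1667) + (2.1667)·(-2.8333)) / 5 = -20.1667/5 = -4.0333
  S[V,V] = ((-2.8333)·(-2.8333) + (2.1667)·(2.1667) + (0.1667)·(0.1667) + (3.1667)·(3.1667) + (0.1667)·(0.1667) + (-2.8333)·(-2.8333)) / 5 = 30.8333/5 = 6.1667
  S = [[7.3667, -4.0333],
 [-4.0333, 6.1667]].

Step 3 — invert S. det(S) = 7.3667·6.1667 - (-4.0333)² = 29.16.
  S^{-1} = (1/det) · [[d, -b], [-b, a]] = [[0.2115, 0.1383],
 [0.1383, 0.2526]].

Step 4 — quadratic form (x̄ - mu_0)^T · S^{-1} · (x̄ - mu_0):
  S^{-1} · (x̄ - mu_0) = (0.1452, 0.5544),
  (x̄ - mu_0)^T · [...] = (-1.1667)·(0.1452) + (2.8333)·(0.5544) = 1.4015.

Step 5 — scale by n: T² = 6 · 1.4015 = 8.4088.

T² ≈ 8.4088


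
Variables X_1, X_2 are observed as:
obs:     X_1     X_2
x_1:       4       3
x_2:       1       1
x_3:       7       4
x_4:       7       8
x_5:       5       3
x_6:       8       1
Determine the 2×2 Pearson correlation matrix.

Step 1 — column means:
  mean(X_1) = (4 + 1 + 7 + 7 + 5 + 8) / 6 = 32/6 = 5.3333
  mean(X_2) = (3 + 1 + 4 + 8 + 3 + 1) / 6 = 20/6 = 3.3333

Step 2 — sample variances and covariances s[i,j] = (1/(n-1)) · Σ_k (x_{k,i} - mean_i) · (x_{k,j} - mean_j), with n-1 = 5:
  s[X_1,X_1] = ((-1.3333)·(-1.3333) + (-4.3333)·(-4.3333) + (1.6667)·(1.6667) + (1.6667)·(1.6667) + (-0.3333)·(-0.3333) + (2.6667)·(2.6667)) / 5 = 33.3333/5 = 6.6667
  s[X_1,X_2] = ((-1.3333)·(-0.3333) + (-4.3333)·(-2.3333) + (1.6667)·(0.6667) + (1.6667)·(4.6667) + (-0.3333)·(-0.3333) + (2.6667)·(-2.3333)) / 5 = 13.3333/5 = 2.6667
  s[X_2,X_2] = ((-0.3333)·(-0.3333) + (-2.3333)·(-2.3333) + (0.6667)·(0.6667) + (4.6667)·(4.6667) + (-0.3333)·(-0.3333) + (-2.3333)·(-2.3333)) / 5 = 33.3333/5 = 6.6667
  Sample standard deviations s_i = √(s[i,i]):
  s(X_1) = √(6.6667) = 2.582
  s(X_2) = √(6.6667) = 2.582

Step 3 — r_{ij} = s_{ij} / (s_i · s_j):
  r[X_1,X_1] = 1 (diagonal).
  r[X_1,X_2] = 2.6667 / (2.582 · 2.582) = 2.6667 / 6.6667 = 0.4
  r[X_2,X_2] = 1 (diagonal).

R is symmetric with unit diagonal. Assembling:

R = [[1, 0.4],
 [0.4, 1]]


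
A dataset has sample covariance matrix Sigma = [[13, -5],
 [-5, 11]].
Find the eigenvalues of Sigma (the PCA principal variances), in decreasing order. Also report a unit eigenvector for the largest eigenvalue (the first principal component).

Step 1 — characteristic polynomial of 2×2 Sigma:
  det(Sigma - λI) = λ² - trace · λ + det = 0.
  trace = 13 + 11 = 24, det = 13·11 - (-5)² = 118.
Step 2 — discriminant:
  Δ = trace² - 4·det = 576 - 472 = 104.
Step 3 — eigenvalues:
  λ = (trace ± √Δ)/2 = (24 ± 10.198)/2,
  λ_1 = 17.099,  λ_2 = 6.901.

Step 4 — unit eigenvector for λ_1: solve (Sigma - λ_1 I)v = 0. First row:
  (13 - 17.099)·v_x + (-5)·v_y = 0, i.e. (-4.099)·v_x + (-5)·v_y = 0,
  so v ∝ (b, λ_1 - a) = (-5, 4.099); multiply by -1 so the first entry is positive: u = (5, -4.099).
  ||u|| = √((5)² + (-4.099)²) = √(41.802) ≈ 6.4654,
  v_1 = u/||u|| ≈ (0.7733, -0.634) (||v_1|| = 1).

λ_1 = 17.099,  λ_2 = 6.901;  v_1 ≈ (0.7733, -0.634)


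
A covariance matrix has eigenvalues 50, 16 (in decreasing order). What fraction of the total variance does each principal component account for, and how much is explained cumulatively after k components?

Step 1 — total variance = trace(Sigma) = Σ λ_i = 50 + 16 = 66.

Step 2 — fraction explained by component i = λ_i / Σ λ:
  PC1: 50/66 = 0.7576
  PC2: 16/66 = 0.2424

Step 3 — cumulative fraction after k components = (λ_1 + ... + λ_k) / Σ λ:
  k = 1: 50/66 = 0.7576
  k = 2: (50 + 16)/66 = 66/66 = 1

Summary (fraction, with percent):

explained: PC1 0.7576 (75.76%), PC2 0.2424 (24.24%);  cumulative: 0.7576, 1


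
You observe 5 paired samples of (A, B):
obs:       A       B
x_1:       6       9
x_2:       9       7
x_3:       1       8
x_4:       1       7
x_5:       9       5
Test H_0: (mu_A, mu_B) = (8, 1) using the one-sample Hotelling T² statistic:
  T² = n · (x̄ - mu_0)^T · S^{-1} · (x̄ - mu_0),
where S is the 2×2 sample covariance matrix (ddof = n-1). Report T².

Step 1 — sample mean vector:
  mean(A) = (6 + 9 + 1 + 1 + 9) / 5 = 26/5 = 5.2
  mean(B) = (9 + 7 + 8 + 7 + 5) / 5 = 36/5 = 7.2
  x̄ = (5.2, 7.2),  deviation x̄ - mu_0 = (5.2, 7.2) - (8, 1) = (-2.8, 6.2).

Step 2 — sample covariance matrix, S[i,j] = (1/(n-1)) · Σ_k (x_{k,i} - mean_i) · (x_{k,j} - mean_j), divisor n-1 = 4:
  S[A,A] = ((0.8)·(0.8) + (3.8)·(3.8) + (-4.2)·(-4.2) + (-4.2)·(-4.2) + (3.8)·(3.8)) / 4 = 64.8/4 = 16.2
  S[A,B] = ((0.8)·(1.8) + (3.8)·(-0.2) + (-4.2)·(0.8) + (-4.2)·(-0.2) + (3.8)·(-2.2)) / 4 = -10.2/4 = -2.55
  S[B,B] = ((1.8)·(1.8) + (-0.2)·(-0.2) + (0.8)·(0.8) + (-0.2)·(-0.2) + (-2.2)·(-2.2)) / 4 = 8.8/4 = 2.2
  S = [[16.2, -2.55],
 [-2.55, 2.2]].

Step 3 — invert S. det(S) = 16.2·2.2 - (-2.55)² = 29.1375.
  S^{-1} = (1/det) · [[d, -b], [-b, a]] = [[0.0755, 0.0875],
 [0.0875, 0.556]].

Step 4 — quadratic form (x̄ - mu_0)^T · S^{-1} · (x̄ - mu_0):
  S^{-1} · (x̄ - mu_0) = (0.3312, 3.2021),
  (x̄ - mu_0)^T · [...] = (-2.8)·(0.3312) + (6.2)·(3.2021) = 18.9254.

Step 5 — scale by n: T² = 5 · 18.9254 = 94.6272.

T² ≈ 94.6272


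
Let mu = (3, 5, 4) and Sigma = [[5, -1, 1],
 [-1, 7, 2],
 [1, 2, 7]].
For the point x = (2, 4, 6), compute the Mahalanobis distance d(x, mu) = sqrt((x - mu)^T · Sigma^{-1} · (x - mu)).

Step 1 — centre the observation: (x - mu) = (-1, -1, 2).

Step 2 — invert Sigma (cofactor / det for 3×3, or solve directly):
  Sigma^{-1} = [[0.2174, 0.0435, -0.0435],
 [0.0435, 0.1643, -0.0531],
 [-0.0435, -0.0531, 0.1643]].

Step 3 — form the quadratic (x - mu)^T · Sigma^{-1} · (x - mu):
  Sigma^{-1} · (x - mu) = (-0.3478, -0.314, 0.4251).
  (x - mu)^T · [Sigma^{-1} · (x - mu)] = (-1)·(-0.3478) + (-1)·(-0.314) + (2)·(0.4251) = 1.5121.

Step 4 — take square root: d = √(1.5121) ≈ 1.2297.

d(x, mu) = √(1.5121) ≈ 1.2297


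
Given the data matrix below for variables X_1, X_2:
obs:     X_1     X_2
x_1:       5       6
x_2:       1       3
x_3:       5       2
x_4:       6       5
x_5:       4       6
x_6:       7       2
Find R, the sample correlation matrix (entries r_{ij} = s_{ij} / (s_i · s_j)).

Step 1 — column means:
  mean(X_1) = (5 + 1 + 5 + 6 + 4 + 7) / 6 = 28/6 = 4.6667
  mean(X_2) = (6 + 3 + 2 + 5 + 6 + 2) / 6 = 24/6 = 4

Step 2 — sample variances and covariances s[i,j] = (1/(n-1)) · Σ_k (x_{k,i} - mean_i) · (x_{k,j} - mean_j), with n-1 = 5:
  s[X_1,X_1] = ((0.3333)·(0.3333) + (-3.6667)·(-3.6667) + (0.3333)·(0.3333) + (1.3333)·(1.3333) + (-0.6667)·(-0.6667) + (2.3333)·(2.3333)) / 5 = 21.3333/5 = 4.2667
  s[X_1,X_2] = ((0.3333)·(2) + (-3.6667)·(-1) + (0.3333)·(-2) + (1.3333)·(1) + (-0.6667)·(2) + (2.3333)·(-2)) / 5 = -1/5 = -0.2
  s[X_2,X_2] = ((2)·(2) + (-1)·(-1) + (-2)·(-2) + (1)·(1) + (2)·(2) + (-2)·(-2)) / 5 = 18/5 = 3.6
  Sample standard deviations s_i = √(s[i,i]):
  s(X_1) = √(4.2667) = 2.0656
  s(X_2) = √(3.6) = 1.8974

Step 3 — r_{ij} = s_{ij} / (s_i · s_j):
  r[X_1,X_1] = 1 (diagonal).
  r[X_1,X_2] = -0.2 / (2.0656 · 1.8974) = -0.2 / 3.9192 = -0.051
  r[X_2,X_2] = 1 (diagonal).

R is symmetric with unit diagonal. Assembling:

R = [[1, -0.051],
 [-0.051, 1]]


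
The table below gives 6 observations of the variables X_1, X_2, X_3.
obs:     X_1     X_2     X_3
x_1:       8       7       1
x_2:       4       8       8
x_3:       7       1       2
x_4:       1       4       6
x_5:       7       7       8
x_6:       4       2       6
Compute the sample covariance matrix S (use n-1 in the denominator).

Step 1 — column means:
  mean(X_1) = (8 + 4 + 7 + 1 + 7 + 4) / 6 = 31/6 = 5.1667
  mean(X_2) = (7 + 8 + 1 + 4 + 7 + 2) / 6 = 29/6 = 4.8333
  mean(X_3) = (1 + 8 + 2 + 6 + 8 + 6) / 6 = 31/6 = 5.1667

Step 2 — sample covariance S[i,j] = (1/(n-1)) · Σ_k (x_{k,i} - mean_i) · (x_{k,j} - mean_j), with n-1 = 5.
  S[X_1,X_1] = ((2.8333)·(2.8333) + (-1.1667)·(-1.1667) + (1.8333)·(1.8333) + (-4.1667)·(-4.1667) + (1.8333)·(1.8333) + (-1.1667)·(-1.1667)) / 5 = 34.8333/5 = 6.9667
  S[X_1,X_2] = ((2.8333)·(2.1667) + (-1.1667)·(3.1667) + (1.8333)·(-3.8333) + (-4.1667)·(-0.8333) + (1.8333)·(2.1667) + (-1.1667)·(-2.8333)) / 5 = 6.1667/5 = 1.2333
  S[X_1,X_3] = ((2.8333)·(-4.1667) + (-1.1667)·(2.8333) + (1.8333)·(-3.1667) + (-4.1667)·(0.8333) + (1.8333)·(2.8333) + (-1.1667)·(0.8333)) / 5 = -20.1667/5 = -4.0333
  S[X_2,X_2] = ((2.1667)·(2.1667) + (3.1667)·(3.1667) + (-3.8333)·(-3.8333) + (-0.8333)·(-0.8333) + (2.1667)·(2.1667) + (-2.8333)·(-2.8333)) / 5 = 42.8333/5 = 8.5667
  S[X_2,X_3] = ((2.1667)·(-4.1667) + (3.1667)·(2.8333) + (-3.8333)·(-3.1667) + (-0.8333)·(0.8333) + (2.1667)·(2.8333) + (-2.8333)·(0.8333)) / 5 = 15.1667/5 = 3.0333
  S[X_3,X_3] = ((-4.1667)·(-4.1667) + (2.8333)·(2.8333) + (-3.1667)·(-3.1667) + (0.8333)·(0.8333) + (2.8333)·(2.8333) + (0.8333)·(0.8333)) / 5 = 44.8333/5 = 8.9667

S is symmetric (S[j,i] = S[i,j]). Assembling:

S = [[6.9667, 1.2333, -4.0333],
 [1.2333, 8.5667, 3.0333],
 [-4.0333, 3.0333, 8.9667]]
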